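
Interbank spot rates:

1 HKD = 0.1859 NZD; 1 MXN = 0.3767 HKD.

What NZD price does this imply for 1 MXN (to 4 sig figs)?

MXN/NZD = 0.07003

1 MXN × 0.3767 = 0.3767 HKD
0.3767 HKD × 0.1859 = 0.0700285 NZD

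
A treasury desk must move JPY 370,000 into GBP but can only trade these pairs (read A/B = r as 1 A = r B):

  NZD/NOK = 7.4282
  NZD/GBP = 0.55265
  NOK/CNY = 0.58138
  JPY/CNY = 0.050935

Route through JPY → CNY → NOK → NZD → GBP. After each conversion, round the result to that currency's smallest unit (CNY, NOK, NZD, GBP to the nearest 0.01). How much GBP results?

GBP 2,411.71

JPY 370,000 × 0.050935 = CNY 18,845.95
CNY 18,845.95 ÷ 0.58138 = NOK 32,415.89
NOK 32,415.89 ÷ 7.4282 = NZD 4,363.90
NZD 4,363.90 × 0.55265 = GBP 2,411.71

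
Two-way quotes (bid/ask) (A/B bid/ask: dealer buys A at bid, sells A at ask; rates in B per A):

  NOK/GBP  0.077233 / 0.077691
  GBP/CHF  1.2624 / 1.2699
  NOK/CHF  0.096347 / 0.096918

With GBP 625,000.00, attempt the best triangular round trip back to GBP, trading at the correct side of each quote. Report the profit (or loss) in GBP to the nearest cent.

Best loop GBP → CHF → NOK → GBP:
GBP 625,000.00 × 1.2624 (sell GBP at bid) = CHF 789,000.00
CHF 789,000.00 ÷ 0.096918 (buy NOK at ask) = NOK 8,140,902.62
NOK 8,140,902.62 × 0.077233 (sell NOK at bid) = GBP 628,746.33

Net profit: GBP 3,746.33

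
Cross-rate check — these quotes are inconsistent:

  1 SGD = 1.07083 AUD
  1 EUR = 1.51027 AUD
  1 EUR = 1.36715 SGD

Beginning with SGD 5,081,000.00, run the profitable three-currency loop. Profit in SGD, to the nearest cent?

Profitable loop is SGD → EUR → AUD → SGD:
SGD 5,081,000.00 ÷ 1.36715 = EUR 3,716,490.51
EUR 3,716,490.51 × 1.51027 = AUD 5,612,904.12
AUD 5,612,904.12 ÷ 1.07083 = SGD 5,241,638.84
Profit = SGD 5,241,638.84 − SGD 5,081,000.00

Profit: SGD 160,638.84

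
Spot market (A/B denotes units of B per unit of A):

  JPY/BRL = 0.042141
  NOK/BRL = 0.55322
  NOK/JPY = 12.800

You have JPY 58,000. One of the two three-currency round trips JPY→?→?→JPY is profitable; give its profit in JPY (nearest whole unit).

Profit: JPY 1,485

Profitable loop is JPY → NOK → BRL → JPY:
JPY 58,000 ÷ 12.800 = NOK 4,531.25
NOK 4,531.25 × 0.55322 = BRL 2,506.78
BRL 2,506.78 ÷ 0.042141 = JPY 59,485
Profit = JPY 59,485 − JPY 58,000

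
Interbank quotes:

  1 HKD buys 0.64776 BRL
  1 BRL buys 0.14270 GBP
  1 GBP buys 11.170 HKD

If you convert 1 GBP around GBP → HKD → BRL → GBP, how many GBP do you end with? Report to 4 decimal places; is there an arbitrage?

1.0325 (arbitrage exists)

Around GBP → HKD → BRL → GBP: 1 × 11.170 × 0.64776 × 0.14270 = 1.032503
Product > 1; profitable direction is GBP → HKD → BRL → GBP.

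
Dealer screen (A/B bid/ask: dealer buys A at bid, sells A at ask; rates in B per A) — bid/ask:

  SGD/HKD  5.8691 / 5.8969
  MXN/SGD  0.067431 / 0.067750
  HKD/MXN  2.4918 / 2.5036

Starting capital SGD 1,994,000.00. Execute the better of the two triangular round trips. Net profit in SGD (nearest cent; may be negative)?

Net result: SGD -449.93 (no profitable arbitrage after spreads)

Best loop SGD → MXN → HKD → SGD:
SGD 1,994,000.00 ÷ 0.067750 (buy MXN at ask) = MXN 29,431,734.32
MXN 29,431,734.32 ÷ 2.5036 (buy HKD at ask) = HKD 11,755,765.42
HKD 11,755,765.42 ÷ 5.8969 (buy SGD at ask) = SGD 1,993,550.07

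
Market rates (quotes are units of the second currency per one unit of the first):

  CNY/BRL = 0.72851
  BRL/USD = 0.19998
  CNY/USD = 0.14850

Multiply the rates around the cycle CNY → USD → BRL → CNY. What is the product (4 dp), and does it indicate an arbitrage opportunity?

1.0193 (arbitrage exists)

Around CNY → USD → BRL → CNY: 1 × 0.14850 ÷ 0.19998 ÷ 0.72851 = 1.019306
Product > 1; profitable direction is CNY → USD → BRL → CNY.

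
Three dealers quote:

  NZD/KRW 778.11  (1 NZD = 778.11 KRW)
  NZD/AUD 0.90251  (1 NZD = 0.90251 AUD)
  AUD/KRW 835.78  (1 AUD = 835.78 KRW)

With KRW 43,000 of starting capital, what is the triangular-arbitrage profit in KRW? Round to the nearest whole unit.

Profit: KRW 1,357

Profitable loop is KRW → AUD → NZD → KRW:
KRW 43,000 ÷ 835.78 = AUD 51.45
AUD 51.45 ÷ 0.90251 = NZD 57.01
NZD 57.01 × 778.11 = KRW 44,357
Profit = KRW 44,357 − KRW 43,000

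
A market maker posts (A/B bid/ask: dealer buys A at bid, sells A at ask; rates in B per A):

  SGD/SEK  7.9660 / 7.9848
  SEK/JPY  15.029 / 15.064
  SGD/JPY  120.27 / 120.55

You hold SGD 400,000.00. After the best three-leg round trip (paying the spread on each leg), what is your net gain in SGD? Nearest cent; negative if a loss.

Net result: SGD -43.32 (no profitable arbitrage after spreads)

Best loop SGD → JPY → SEK → SGD:
SGD 400,000.00 × 120.27 (sell SGD at bid) = JPY 48,108,000
JPY 48,108,000 ÷ 15.064 (buy SEK at ask) = SEK 3,193,574.08
SEK 3,193,574.08 ÷ 7.9848 (buy SGD at ask) = SGD 399,956.68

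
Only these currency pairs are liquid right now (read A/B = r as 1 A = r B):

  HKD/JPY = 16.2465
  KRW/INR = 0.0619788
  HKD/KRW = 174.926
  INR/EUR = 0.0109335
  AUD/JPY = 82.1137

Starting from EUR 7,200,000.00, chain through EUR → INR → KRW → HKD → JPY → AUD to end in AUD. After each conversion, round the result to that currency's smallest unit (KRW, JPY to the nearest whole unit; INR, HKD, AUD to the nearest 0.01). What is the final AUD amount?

EUR 7,200,000.00 ÷ 0.0109335 = INR 658,526,546.85
INR 658,526,546.85 ÷ 0.0619788 = KRW 10,625,028,991
KRW 10,625,028,991 ÷ 174.926 = HKD 60,740,135.78
HKD 60,740,135.78 × 16.2465 = JPY 986,814,616
JPY 986,814,616 ÷ 82.1137 = AUD 12,017,661.07

AUD 12,017,661.07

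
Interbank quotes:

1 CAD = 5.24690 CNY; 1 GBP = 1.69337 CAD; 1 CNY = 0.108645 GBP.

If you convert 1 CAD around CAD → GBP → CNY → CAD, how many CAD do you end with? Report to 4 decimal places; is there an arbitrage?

1.0359 (arbitrage exists)

Around CAD → GBP → CNY → CAD: 1 ÷ 1.69337 ÷ 0.108645 ÷ 5.24690 = 1.035942
Product > 1; profitable direction is CAD → GBP → CNY → CAD.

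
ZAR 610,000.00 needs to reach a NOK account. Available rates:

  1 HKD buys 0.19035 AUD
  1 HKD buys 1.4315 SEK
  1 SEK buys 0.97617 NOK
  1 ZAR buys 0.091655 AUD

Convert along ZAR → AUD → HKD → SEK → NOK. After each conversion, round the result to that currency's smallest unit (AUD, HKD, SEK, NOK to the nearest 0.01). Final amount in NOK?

NOK 410,440.23

ZAR 610,000.00 × 0.091655 = AUD 55,909.55
AUD 55,909.55 ÷ 0.19035 = HKD 293,719.73
HKD 293,719.73 × 1.4315 = SEK 420,459.79
SEK 420,459.79 × 0.97617 = NOK 410,440.23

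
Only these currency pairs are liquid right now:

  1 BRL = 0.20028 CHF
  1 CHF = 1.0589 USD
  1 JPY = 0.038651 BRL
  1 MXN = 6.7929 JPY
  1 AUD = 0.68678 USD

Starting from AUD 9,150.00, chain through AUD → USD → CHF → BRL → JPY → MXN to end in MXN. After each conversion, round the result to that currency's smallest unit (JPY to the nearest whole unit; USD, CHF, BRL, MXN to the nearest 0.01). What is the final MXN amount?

MXN 112,857.54

AUD 9,150.00 × 0.68678 = USD 6,284.04
USD 6,284.04 ÷ 1.0589 = CHF 5,934.50
CHF 5,934.50 ÷ 0.20028 = BRL 29,631.02
BRL 29,631.02 ÷ 0.038651 = JPY 766,630
JPY 766,630 ÷ 6.7929 = MXN 112,857.54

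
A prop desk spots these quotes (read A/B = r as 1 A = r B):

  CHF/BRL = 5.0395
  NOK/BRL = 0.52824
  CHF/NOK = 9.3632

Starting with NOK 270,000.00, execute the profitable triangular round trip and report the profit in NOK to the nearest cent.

Profit: NOK 5,103.19

Profitable loop is NOK → CHF → BRL → NOK:
NOK 270,000.00 ÷ 9.3632 = CHF 28,836.30
CHF 28,836.30 × 5.0395 = BRL 145,320.51
BRL 145,320.51 ÷ 0.52824 = NOK 275,103.19
Profit = NOK 275,103.19 − NOK 270,000.00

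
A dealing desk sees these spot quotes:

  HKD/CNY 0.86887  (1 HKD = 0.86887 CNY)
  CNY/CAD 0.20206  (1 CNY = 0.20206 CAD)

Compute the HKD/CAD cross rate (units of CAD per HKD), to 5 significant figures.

HKD/CAD = 0.17556

1 HKD × 0.86887 = 0.86887 CNY
0.86887 CNY × 0.20206 = 0.175564 CAD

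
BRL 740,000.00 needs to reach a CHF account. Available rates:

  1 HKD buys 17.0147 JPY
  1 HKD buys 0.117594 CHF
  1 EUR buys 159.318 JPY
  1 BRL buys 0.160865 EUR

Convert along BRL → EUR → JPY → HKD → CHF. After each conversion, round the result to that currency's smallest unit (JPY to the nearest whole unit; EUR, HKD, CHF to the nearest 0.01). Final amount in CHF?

CHF 131,074.74

BRL 740,000.00 × 0.160865 = EUR 119,040.10
EUR 119,040.10 × 159.318 = JPY 18,965,231
JPY 18,965,231 ÷ 17.0147 = HKD 1,114,637.99
HKD 1,114,637.99 × 0.117594 = CHF 131,074.74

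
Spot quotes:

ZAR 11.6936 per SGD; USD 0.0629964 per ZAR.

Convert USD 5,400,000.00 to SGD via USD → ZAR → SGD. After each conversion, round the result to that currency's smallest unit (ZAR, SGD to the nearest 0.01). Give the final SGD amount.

SGD 7,330,435.79

USD 5,400,000.00 ÷ 0.0629964 = ZAR 85,719,183.95
ZAR 85,719,183.95 ÷ 11.6936 = SGD 7,330,435.79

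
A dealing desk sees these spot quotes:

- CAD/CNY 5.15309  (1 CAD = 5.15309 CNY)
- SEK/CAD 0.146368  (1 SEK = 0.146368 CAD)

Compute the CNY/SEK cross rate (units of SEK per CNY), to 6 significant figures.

1 CNY ÷ 5.15309 = 0.194058 CAD
0.194058 CAD ÷ 0.146368 = 1.32582 SEK

CNY/SEK = 1.32582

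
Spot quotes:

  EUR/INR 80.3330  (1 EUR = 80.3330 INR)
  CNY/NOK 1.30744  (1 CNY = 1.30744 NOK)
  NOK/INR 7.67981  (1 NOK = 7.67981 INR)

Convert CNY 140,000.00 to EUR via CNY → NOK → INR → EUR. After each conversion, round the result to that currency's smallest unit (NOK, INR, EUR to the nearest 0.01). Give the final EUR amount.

CNY 140,000.00 × 1.30744 = NOK 183,041.60
NOK 183,041.60 × 7.67981 = INR 1,405,724.71
INR 1,405,724.71 ÷ 80.3330 = EUR 17,498.72

EUR 17,498.72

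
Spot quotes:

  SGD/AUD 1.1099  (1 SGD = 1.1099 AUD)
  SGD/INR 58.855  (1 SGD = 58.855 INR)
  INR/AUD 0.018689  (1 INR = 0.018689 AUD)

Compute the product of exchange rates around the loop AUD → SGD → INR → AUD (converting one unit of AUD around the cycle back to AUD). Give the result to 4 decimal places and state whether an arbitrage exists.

Around AUD → SGD → INR → AUD: 1 ÷ 1.1099 × 58.855 × 0.018689 = 0.991027
Product < 1; profitable direction is AUD → INR → SGD → AUD.

0.9910 (arbitrage exists)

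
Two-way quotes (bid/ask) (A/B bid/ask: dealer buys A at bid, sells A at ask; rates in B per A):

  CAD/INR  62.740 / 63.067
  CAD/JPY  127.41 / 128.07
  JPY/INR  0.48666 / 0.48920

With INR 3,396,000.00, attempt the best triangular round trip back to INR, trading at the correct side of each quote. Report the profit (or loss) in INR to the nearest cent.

Net profit: INR 4,778.44

Best loop INR → JPY → CAD → INR:
INR 3,396,000.00 ÷ 0.48920 (buy JPY at ask) = JPY 6,941,946
JPY 6,941,946 ÷ 128.07 (buy CAD at ask) = CAD 54,204.31
CAD 54,204.31 × 62.740 (sell CAD at bid) = INR 3,400,778.44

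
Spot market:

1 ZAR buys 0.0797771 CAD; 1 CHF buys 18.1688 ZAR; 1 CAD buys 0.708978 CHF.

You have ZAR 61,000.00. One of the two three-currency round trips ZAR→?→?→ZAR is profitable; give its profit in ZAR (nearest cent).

Profit: ZAR 1,685.50

Profitable loop is ZAR → CAD → CHF → ZAR:
ZAR 61,000.00 × 0.0797771 = CAD 4,866.40
CAD 4,866.40 × 0.708978 = CHF 3,450.17
CHF 3,450.17 × 18.1688 = ZAR 62,685.50
Profit = ZAR 62,685.50 − ZAR 61,000.00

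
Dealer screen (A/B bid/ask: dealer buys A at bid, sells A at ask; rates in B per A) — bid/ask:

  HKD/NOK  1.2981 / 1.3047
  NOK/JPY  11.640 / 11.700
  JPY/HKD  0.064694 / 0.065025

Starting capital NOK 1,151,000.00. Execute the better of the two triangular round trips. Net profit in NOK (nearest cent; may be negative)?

Best loop NOK → HKD → JPY → NOK:
NOK 1,151,000.00 ÷ 1.3047 (buy HKD at ask) = HKD 882,195.14
HKD 882,195.14 ÷ 0.065025 (buy JPY at ask) = JPY 13,567,015
JPY 13,567,015 ÷ 11.700 (buy NOK at ask) = NOK 1,159,573.92

Net profit: NOK 8,573.92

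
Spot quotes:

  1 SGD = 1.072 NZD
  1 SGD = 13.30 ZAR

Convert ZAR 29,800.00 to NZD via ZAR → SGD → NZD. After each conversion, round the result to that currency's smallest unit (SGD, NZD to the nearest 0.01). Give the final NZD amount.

ZAR 29,800.00 ÷ 13.30 = SGD 2,240.60
SGD 2,240.60 × 1.072 = NZD 2,401.92

NZD 2,401.92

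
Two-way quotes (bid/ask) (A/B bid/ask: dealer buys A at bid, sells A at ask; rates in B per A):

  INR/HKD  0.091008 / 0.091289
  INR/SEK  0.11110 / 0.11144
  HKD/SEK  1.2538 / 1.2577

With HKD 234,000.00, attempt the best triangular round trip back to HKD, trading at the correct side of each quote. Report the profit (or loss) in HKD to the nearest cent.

Best loop HKD → SEK → INR → HKD:
HKD 234,000.00 × 1.2538 (sell HKD at bid) = SEK 293,389.20
SEK 293,389.20 ÷ 0.11144 (buy INR at ask) = INR 2,632,709.98
INR 2,632,709.98 × 0.091008 (sell INR at bid) = HKD 239,597.67

Net profit: HKD 5,597.67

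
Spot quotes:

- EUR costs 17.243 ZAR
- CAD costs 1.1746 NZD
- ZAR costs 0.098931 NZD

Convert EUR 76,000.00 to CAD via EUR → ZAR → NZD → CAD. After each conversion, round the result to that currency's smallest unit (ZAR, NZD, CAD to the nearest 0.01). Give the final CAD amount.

EUR 76,000.00 × 17.243 = ZAR 1,310,468.00
ZAR 1,310,468.00 × 0.098931 = NZD 129,645.91
NZD 129,645.91 ÷ 1.1746 = CAD 110,374.52

CAD 110,374.52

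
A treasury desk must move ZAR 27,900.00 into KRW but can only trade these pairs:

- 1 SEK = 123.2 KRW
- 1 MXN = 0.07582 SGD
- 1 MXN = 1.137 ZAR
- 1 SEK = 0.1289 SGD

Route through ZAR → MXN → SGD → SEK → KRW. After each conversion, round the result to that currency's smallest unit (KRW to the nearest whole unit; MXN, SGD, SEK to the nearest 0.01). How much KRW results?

ZAR 27,900.00 ÷ 1.137 = MXN 24,538.26
MXN 24,538.26 × 0.07582 = SGD 1,860.49
SGD 1,860.49 ÷ 0.1289 = SEK 14,433.59
SEK 14,433.59 × 123.2 = KRW 1,778,218

KRW 1,778,218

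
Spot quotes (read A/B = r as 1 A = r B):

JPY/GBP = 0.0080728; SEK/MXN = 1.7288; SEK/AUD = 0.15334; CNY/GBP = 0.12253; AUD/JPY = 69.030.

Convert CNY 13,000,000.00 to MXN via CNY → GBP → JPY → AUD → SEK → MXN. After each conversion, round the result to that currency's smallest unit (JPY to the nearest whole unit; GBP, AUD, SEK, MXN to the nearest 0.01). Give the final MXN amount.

CNY 13,000,000.00 × 0.12253 = GBP 1,592,890.00
GBP 1,592,890.00 ÷ 0.0080728 = JPY 197,315,677
JPY 197,315,677 ÷ 69.030 = AUD 2,858,404.71
AUD 2,858,404.71 ÷ 0.15334 = SEK 18,640,959.37
SEK 18,640,959.37 × 1.7288 = MXN 32,226,490.56

MXN 32,226,490.56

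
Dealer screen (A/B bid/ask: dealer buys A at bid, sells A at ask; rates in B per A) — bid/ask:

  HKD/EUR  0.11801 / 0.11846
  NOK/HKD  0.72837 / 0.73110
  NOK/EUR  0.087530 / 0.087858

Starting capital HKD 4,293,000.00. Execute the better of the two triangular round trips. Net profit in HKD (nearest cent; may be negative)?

Net profit: HKD 45,796.74

Best loop HKD → NOK → EUR → HKD:
HKD 4,293,000.00 ÷ 0.73110 (buy NOK at ask) = NOK 5,871,973.74
NOK 5,871,973.74 × 0.087530 (sell NOK at bid) = EUR 513,973.86
EUR 513,973.86 ÷ 0.11846 (buy HKD at ask) = HKD 4,338,796.74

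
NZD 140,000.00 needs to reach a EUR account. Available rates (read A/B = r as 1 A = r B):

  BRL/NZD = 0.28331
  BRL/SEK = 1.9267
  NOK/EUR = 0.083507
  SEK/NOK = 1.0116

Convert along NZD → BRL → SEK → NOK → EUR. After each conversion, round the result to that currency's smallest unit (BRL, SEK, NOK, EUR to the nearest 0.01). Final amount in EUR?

NZD 140,000.00 ÷ 0.28331 = BRL 494,158.34
BRL 494,158.34 × 1.9267 = SEK 952,094.87
SEK 952,094.87 × 1.0116 = NOK 963,139.17
NOK 963,139.17 × 0.083507 = EUR 80,428.86

EUR 80,428.86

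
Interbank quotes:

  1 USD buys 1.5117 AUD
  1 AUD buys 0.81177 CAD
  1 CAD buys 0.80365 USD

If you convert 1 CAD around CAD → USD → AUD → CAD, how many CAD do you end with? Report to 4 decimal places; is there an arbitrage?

0.9862 (arbitrage exists)

Around CAD → USD → AUD → CAD: 1 × 0.80365 × 1.5117 × 0.81177 = 0.986201
Product < 1; profitable direction is CAD → AUD → USD → CAD.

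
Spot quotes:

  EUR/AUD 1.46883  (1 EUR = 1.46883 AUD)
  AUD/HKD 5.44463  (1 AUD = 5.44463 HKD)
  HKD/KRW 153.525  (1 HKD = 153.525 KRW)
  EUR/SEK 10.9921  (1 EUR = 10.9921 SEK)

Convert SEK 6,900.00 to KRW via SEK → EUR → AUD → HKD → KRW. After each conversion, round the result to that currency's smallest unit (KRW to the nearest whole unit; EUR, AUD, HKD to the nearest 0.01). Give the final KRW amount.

KRW 770,696

SEK 6,900.00 ÷ 10.9921 = EUR 627.72
EUR 627.72 × 1.46883 = AUD 922.01
AUD 922.01 × 5.44463 = HKD 5,020.00
HKD 5,020.00 × 153.525 = KRW 770,696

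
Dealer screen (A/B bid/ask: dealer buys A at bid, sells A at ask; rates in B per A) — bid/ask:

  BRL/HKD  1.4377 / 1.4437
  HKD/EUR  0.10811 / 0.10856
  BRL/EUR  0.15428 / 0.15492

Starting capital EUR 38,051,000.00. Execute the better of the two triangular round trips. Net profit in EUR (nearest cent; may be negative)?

Best loop EUR → BRL → HKD → EUR:
EUR 38,051,000.00 ÷ 0.15492 (buy BRL at ask) = BRL 245,617,092.69
BRL 245,617,092.69 × 1.4377 (sell BRL at bid) = HKD 353,123,694.16
HKD 353,123,694.16 × 0.10811 (sell HKD at bid) = EUR 38,176,202.58

Net profit: EUR 125,202.58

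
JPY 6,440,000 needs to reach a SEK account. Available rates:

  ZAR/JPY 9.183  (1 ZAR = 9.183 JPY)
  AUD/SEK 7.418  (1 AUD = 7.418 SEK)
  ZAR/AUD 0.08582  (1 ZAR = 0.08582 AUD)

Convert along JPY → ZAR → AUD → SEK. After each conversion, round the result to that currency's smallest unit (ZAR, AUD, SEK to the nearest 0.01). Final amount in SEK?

JPY 6,440,000 ÷ 9.183 = ZAR 701,295.87
ZAR 701,295.87 × 0.08582 = AUD 60,185.21
AUD 60,185.21 × 7.418 = SEK 446,453.89

SEK 446,453.89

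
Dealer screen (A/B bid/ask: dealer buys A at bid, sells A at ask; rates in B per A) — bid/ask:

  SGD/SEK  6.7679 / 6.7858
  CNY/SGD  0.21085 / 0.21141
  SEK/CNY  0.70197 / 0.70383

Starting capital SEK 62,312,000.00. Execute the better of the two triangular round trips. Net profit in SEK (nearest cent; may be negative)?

Best loop SEK → CNY → SGD → SEK:
SEK 62,312,000.00 × 0.70197 (sell SEK at bid) = CNY 43,741,154.64
CNY 43,741,154.64 × 0.21085 (sell CNY at bid) = SGD 9,222,822.46
SGD 9,222,822.46 × 6.7679 (sell SGD at bid) = SEK 62,419,140.10

Net profit: SEK 107,140.10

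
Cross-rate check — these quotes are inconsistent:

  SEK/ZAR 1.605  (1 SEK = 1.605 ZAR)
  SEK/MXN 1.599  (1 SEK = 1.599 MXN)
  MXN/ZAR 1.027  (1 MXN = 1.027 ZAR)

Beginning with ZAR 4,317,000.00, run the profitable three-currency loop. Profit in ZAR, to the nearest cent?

Profitable loop is ZAR → SEK → MXN → ZAR:
ZAR 4,317,000.00 ÷ 1.605 = SEK 2,689,719.63
SEK 2,689,719.63 × 1.599 = MXN 4,300,861.68
MXN 4,300,861.68 × 1.027 = ZAR 4,416,984.95
Profit = ZAR 4,416,984.95 − ZAR 4,317,000.00

Profit: ZAR 99,984.95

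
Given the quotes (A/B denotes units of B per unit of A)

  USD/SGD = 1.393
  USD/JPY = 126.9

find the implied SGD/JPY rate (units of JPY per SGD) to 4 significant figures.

SGD/JPY = 91.10

1 SGD ÷ 1.393 = 0.717875 USD
0.717875 USD × 126.9 = 91.0983 JPY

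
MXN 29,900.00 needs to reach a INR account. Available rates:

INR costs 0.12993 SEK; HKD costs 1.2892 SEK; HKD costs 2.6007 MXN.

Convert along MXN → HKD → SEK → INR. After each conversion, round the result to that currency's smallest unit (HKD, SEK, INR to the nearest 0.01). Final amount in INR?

MXN 29,900.00 ÷ 2.6007 = HKD 11,496.90
HKD 11,496.90 × 1.2892 = SEK 14,821.80
SEK 14,821.80 ÷ 0.12993 = INR 114,075.27

INR 114,075.27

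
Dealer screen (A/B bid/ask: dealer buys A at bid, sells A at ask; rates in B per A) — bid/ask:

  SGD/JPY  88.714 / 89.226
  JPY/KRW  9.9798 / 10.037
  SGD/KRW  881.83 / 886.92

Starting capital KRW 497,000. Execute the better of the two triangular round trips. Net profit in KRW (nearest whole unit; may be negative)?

Net result: KRW -881 (no profitable arbitrage after spreads)

Best loop KRW → SGD → JPY → KRW:
KRW 497,000 ÷ 886.92 (buy SGD at ask) = SGD 560.37
SGD 560.37 × 88.714 (sell SGD at bid) = JPY 49,712
JPY 49,712 × 9.9798 (sell JPY at bid) = KRW 496,119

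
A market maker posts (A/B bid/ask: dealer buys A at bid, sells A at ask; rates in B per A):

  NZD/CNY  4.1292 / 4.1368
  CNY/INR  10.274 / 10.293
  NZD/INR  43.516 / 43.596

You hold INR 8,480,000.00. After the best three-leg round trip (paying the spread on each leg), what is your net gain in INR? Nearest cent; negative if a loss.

Best loop INR → CNY → NZD → INR:
INR 8,480,000.00 ÷ 10.293 (buy CNY at ask) = CNY 823,860.88
CNY 823,860.88 ÷ 4.1368 (buy NZD at ask) = NZD 199,154.15
NZD 199,154.15 × 43.516 (sell NZD at bid) = INR 8,666,391.87

Net profit: INR 186,391.87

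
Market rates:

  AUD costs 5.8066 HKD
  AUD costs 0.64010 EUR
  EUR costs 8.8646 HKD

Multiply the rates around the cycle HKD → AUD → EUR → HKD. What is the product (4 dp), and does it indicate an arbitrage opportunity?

Around HKD → AUD → EUR → HKD: 1 ÷ 5.8066 × 0.64010 × 8.8646 = 0.977204
Product < 1; profitable direction is HKD → EUR → AUD → HKD.

0.9772 (arbitrage exists)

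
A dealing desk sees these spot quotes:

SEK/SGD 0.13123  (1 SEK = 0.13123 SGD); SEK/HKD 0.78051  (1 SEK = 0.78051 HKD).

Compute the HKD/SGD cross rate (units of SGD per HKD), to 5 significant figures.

1 HKD ÷ 0.78051 = 1.28121 SEK
1.28121 SEK × 0.13123 = 0.168134 SGD

HKD/SGD = 0.16813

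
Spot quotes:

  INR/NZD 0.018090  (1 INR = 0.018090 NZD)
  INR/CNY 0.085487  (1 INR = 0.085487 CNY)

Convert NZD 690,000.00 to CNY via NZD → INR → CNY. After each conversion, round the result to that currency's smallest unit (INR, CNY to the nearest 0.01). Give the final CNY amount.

CNY 3,260,698.18

NZD 690,000.00 ÷ 0.018090 = INR 38,142,620.23
INR 38,142,620.23 × 0.085487 = CNY 3,260,698.18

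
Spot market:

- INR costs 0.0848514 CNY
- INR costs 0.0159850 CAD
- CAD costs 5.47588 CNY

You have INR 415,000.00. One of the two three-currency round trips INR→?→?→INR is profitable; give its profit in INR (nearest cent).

Profitable loop is INR → CAD → CNY → INR:
INR 415,000.00 × 0.0159850 = CAD 6,633.77
CAD 6,633.77 × 5.47588 = CNY 36,325.76
CNY 36,325.76 ÷ 0.0848514 = INR 428,110.27
Profit = INR 428,110.27 − INR 415,000.00

Profit: INR 13,110.27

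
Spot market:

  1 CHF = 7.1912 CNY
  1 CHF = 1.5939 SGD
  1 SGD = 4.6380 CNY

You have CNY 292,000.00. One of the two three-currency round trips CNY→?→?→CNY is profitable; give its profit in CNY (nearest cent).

Profit: CNY 8,174.16

Profitable loop is CNY → CHF → SGD → CNY:
CNY 292,000.00 ÷ 7.1912 = CHF 40,605.18
CHF 40,605.18 × 1.5939 = SGD 64,720.60
SGD 64,720.60 × 4.6380 = CNY 300,174.16
Profit = CNY 300,174.16 − CNY 292,000.00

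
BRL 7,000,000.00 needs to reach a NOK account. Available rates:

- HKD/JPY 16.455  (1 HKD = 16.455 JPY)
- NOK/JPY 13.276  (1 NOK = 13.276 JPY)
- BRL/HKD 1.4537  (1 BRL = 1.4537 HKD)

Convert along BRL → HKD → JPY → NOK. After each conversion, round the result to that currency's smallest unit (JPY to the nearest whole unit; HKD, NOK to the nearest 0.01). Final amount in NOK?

BRL 7,000,000.00 × 1.4537 = HKD 10,175,900.00
HKD 10,175,900.00 × 16.455 = JPY 167,444,434
JPY 167,444,434 ÷ 13.276 = NOK 12,612,566.59

NOK 12,612,566.59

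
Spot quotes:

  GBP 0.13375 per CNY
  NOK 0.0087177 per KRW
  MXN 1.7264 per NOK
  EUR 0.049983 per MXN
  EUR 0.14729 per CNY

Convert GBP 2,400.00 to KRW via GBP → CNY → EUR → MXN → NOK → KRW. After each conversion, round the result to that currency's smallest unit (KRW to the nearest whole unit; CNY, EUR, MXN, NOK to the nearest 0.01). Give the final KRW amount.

KRW 3,513,379

GBP 2,400.00 ÷ 0.13375 = CNY 17,943.93
CNY 17,943.93 × 0.14729 = EUR 2,642.96
EUR 2,642.96 ÷ 0.049983 = MXN 52,877.18
MXN 52,877.18 ÷ 1.7264 = NOK 30,628.58
NOK 30,628.58 ÷ 0.0087177 = KRW 3,513,379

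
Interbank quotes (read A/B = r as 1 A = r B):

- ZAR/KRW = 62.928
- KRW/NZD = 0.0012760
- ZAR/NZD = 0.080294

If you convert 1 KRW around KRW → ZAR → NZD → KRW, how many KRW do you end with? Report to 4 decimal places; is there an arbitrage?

1.0000 (no arbitrage)

Around KRW → ZAR → NZD → KRW: 1 ÷ 62.928 × 0.080294 ÷ 0.0012760 = 0.999973
Product ≈ 1 (deviation 0.003%, within rounding noise).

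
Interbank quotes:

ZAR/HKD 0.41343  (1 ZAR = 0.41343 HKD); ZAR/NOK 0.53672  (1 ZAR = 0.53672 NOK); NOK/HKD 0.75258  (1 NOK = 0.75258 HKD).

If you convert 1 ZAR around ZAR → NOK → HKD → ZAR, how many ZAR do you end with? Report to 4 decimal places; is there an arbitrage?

Around ZAR → NOK → HKD → ZAR: 1 × 0.53672 × 0.75258 ÷ 0.41343 = 0.977009
Product < 1; profitable direction is ZAR → HKD → NOK → ZAR.

0.9770 (arbitrage exists)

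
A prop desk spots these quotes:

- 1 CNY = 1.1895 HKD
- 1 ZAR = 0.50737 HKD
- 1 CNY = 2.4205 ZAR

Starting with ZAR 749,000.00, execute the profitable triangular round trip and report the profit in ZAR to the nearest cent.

Profitable loop is ZAR → HKD → CNY → ZAR:
ZAR 749,000.00 × 0.50737 = HKD 380,020.13
HKD 380,020.13 ÷ 1.1895 = CNY 319,478.88
CNY 319,478.88 × 2.4205 = ZAR 773,298.63
Profit = ZAR 773,298.63 − ZAR 749,000.00

Profit: ZAR 24,298.63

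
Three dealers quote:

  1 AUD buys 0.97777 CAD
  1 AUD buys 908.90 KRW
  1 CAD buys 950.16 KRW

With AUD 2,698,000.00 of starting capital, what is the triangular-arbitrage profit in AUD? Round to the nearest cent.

Profitable loop is AUD → CAD → KRW → AUD:
AUD 2,698,000.00 × 0.97777 = CAD 2,638,023.46
CAD 2,638,023.46 × 950.16 = KRW 2,506,544,371
KRW 2,506,544,371 ÷ 908.90 = AUD 2,757,777.94
Profit = AUD 2,757,777.94 − AUD 2,698,000.00

Profit: AUD 59,777.94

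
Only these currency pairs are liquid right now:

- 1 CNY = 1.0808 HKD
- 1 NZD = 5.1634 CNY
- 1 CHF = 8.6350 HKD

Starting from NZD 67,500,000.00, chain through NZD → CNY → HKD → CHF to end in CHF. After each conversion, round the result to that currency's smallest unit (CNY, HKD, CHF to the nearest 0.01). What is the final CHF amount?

CHF 43,623,703.95

NZD 67,500,000.00 × 5.1634 = CNY 348,529,500.00
CNY 348,529,500.00 × 1.0808 = HKD 376,690,683.60
HKD 376,690,683.60 ÷ 8.6350 = CHF 43,623,703.95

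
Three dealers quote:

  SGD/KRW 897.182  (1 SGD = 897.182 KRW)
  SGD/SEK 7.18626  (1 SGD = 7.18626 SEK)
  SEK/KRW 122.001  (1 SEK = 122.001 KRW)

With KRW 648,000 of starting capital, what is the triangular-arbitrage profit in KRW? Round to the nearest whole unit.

Profitable loop is KRW → SEK → SGD → KRW:
KRW 648,000 ÷ 122.001 = SEK 5,311.43
SEK 5,311.43 ÷ 7.18626 = SGD 739.11
SGD 739.11 × 897.182 = KRW 663,116
Profit = KRW 663,116 − KRW 648,000

Profit: KRW 15,116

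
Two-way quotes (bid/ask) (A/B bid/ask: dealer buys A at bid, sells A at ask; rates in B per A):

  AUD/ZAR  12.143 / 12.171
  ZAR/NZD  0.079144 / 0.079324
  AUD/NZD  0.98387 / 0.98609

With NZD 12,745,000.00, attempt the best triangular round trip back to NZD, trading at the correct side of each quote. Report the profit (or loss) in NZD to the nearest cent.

Net profit: NZD 243,131.88

Best loop NZD → ZAR → AUD → NZD:
NZD 12,745,000.00 ÷ 0.079324 (buy ZAR at ask) = ZAR 160,670,162.88
ZAR 160,670,162.88 ÷ 12.171 (buy AUD at ask) = AUD 13,201,065.06
AUD 13,201,065.06 × 0.98387 (sell AUD at bid) = NZD 12,988,131.88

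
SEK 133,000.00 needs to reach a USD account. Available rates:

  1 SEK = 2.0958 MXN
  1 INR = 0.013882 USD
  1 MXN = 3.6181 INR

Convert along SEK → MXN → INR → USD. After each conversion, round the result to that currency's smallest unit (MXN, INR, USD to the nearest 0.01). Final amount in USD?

SEK 133,000.00 × 2.0958 = MXN 278,741.40
MXN 278,741.40 × 3.6181 = INR 1,008,514.26
INR 1,008,514.26 × 0.013882 = USD 14,000.19

USD 14,000.19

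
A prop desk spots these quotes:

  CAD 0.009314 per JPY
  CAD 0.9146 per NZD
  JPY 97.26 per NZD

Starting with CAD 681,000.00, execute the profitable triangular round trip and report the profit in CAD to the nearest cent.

Profitable loop is CAD → JPY → NZD → CAD:
CAD 681,000.00 ÷ 0.009314 = JPY 73,115,740
JPY 73,115,740 ÷ 97.26 = NZD 751,755.50
NZD 751,755.50 × 0.9146 = CAD 687,555.58
Profit = CAD 687,555.58 − CAD 681,000.00

Profit: CAD 6,555.58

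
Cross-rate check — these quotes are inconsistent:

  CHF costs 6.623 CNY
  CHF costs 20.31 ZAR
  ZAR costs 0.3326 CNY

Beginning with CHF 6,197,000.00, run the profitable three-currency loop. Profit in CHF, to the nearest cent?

Profit: CHF 123,608.77

Profitable loop is CHF → ZAR → CNY → CHF:
CHF 6,197,000.00 × 20.31 = ZAR 125,861,070.00
ZAR 125,861,070.00 × 0.3326 = CNY 41,861,391.88
CNY 41,861,391.88 ÷ 6.623 = CHF 6,320,608.77
Profit = CHF 6,320,608.77 − CHF 6,197,000.00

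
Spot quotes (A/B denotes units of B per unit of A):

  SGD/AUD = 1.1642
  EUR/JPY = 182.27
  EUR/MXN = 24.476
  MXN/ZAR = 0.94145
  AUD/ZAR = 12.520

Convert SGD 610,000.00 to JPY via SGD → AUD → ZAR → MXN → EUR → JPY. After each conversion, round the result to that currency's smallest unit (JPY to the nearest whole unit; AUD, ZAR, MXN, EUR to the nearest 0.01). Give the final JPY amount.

SGD 610,000.00 × 1.1642 = AUD 710,162.00
AUD 710,162.00 × 12.520 = ZAR 8,891,228.24
ZAR 8,891,228.24 ÷ 0.94145 = MXN 9,444,185.29
MXN 9,444,185.29 ÷ 24.476 = EUR 385,854.93
EUR 385,854.93 × 182.27 = JPY 70,329,778

JPY 70,329,778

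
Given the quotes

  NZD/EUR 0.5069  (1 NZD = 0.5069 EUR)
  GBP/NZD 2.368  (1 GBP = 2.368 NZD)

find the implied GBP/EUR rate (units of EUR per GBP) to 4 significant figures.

GBP/EUR = 1.200

1 GBP × 2.368 = 2.368 NZD
2.368 NZD × 0.5069 = 1.20034 EUR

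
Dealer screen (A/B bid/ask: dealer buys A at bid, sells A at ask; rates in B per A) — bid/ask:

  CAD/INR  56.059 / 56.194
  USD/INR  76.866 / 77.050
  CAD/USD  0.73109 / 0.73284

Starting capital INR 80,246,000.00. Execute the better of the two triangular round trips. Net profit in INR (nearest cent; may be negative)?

Best loop INR → CAD → USD → INR:
INR 80,246,000.00 ÷ 56.194 (buy CAD at ask) = CAD 1,428,017.23
CAD 1,428,017.23 × 0.73109 (sell CAD at bid) = USD 1,044,009.11
USD 1,044,009.11 × 76.866 (sell USD at bid) = INR 80,248,804.54

Net profit: INR 2,804.54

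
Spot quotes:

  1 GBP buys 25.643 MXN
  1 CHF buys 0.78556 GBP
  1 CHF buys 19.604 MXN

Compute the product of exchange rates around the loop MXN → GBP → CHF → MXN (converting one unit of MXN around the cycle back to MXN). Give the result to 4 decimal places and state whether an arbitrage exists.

Around MXN → GBP → CHF → MXN: 1 ÷ 25.643 ÷ 0.78556 × 19.604 = 0.973187
Product < 1; profitable direction is MXN → CHF → GBP → MXN.

0.9732 (arbitrage exists)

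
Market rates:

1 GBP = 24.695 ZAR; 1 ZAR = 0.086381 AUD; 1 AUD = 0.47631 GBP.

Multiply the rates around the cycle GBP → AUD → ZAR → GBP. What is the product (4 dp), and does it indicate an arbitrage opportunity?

Around GBP → AUD → ZAR → GBP: 1 ÷ 0.47631 ÷ 0.086381 ÷ 24.695 = 0.984199
Product < 1; profitable direction is GBP → ZAR → AUD → GBP.

0.9842 (arbitrage exists)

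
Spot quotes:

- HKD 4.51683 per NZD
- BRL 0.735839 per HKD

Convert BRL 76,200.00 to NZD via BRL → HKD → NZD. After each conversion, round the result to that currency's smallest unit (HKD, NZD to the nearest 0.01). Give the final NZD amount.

NZD 22,926.53

BRL 76,200.00 ÷ 0.735839 = HKD 103,555.26
HKD 103,555.26 ÷ 4.51683 = NZD 22,926.53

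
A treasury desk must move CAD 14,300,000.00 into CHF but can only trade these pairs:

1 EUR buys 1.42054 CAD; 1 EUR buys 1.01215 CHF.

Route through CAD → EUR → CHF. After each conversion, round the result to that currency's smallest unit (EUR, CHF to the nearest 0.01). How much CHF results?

CAD 14,300,000.00 ÷ 1.42054 = EUR 10,066,594.39
EUR 10,066,594.39 × 1.01215 = CHF 10,188,903.51

CHF 10,188,903.51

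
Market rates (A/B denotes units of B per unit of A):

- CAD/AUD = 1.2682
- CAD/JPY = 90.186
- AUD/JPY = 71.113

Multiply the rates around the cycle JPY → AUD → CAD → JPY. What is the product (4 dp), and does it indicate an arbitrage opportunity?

1.0000 (no arbitrage)

Around JPY → AUD → CAD → JPY: 1 ÷ 71.113 ÷ 1.2682 × 90.186 = 1.000005
Product ≈ 1 (deviation 0.001%, within rounding noise).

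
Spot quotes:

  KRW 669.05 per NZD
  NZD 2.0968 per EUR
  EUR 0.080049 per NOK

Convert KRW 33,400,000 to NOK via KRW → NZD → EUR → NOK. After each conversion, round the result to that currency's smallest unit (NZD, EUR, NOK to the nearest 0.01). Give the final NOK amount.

KRW 33,400,000 ÷ 669.05 = NZD 49,921.53
NZD 49,921.53 ÷ 2.0968 = EUR 23,808.44
EUR 23,808.44 ÷ 0.080049 = NOK 297,423.33

NOK 297,423.33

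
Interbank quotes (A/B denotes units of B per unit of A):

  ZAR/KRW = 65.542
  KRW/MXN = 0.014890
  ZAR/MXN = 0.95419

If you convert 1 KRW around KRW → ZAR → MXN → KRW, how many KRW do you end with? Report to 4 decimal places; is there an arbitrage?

0.9777 (arbitrage exists)

Around KRW → ZAR → MXN → KRW: 1 ÷ 65.542 × 0.95419 ÷ 0.014890 = 0.977733
Product < 1; profitable direction is KRW → MXN → ZAR → KRW.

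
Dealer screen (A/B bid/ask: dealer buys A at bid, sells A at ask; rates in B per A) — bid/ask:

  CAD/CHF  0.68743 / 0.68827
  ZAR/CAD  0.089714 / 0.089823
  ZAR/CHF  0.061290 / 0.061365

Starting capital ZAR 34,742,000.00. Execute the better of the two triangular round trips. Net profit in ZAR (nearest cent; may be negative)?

Net profit: ZAR 173,862.87

Best loop ZAR → CAD → CHF → ZAR:
ZAR 34,742,000.00 × 0.089714 (sell ZAR at bid) = CAD 3,116,843.79
CAD 3,116,843.79 × 0.68743 (sell CAD at bid) = CHF 2,142,611.93
CHF 2,142,611.93 ÷ 0.061365 (buy ZAR at ask) = ZAR 34,915,862.87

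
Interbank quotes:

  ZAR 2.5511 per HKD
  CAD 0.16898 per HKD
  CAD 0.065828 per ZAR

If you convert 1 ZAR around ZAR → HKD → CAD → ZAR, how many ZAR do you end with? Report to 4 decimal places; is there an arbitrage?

Around ZAR → HKD → CAD → ZAR: 1 ÷ 2.5511 × 0.16898 ÷ 0.065828 = 1.006230
Product > 1; profitable direction is ZAR → HKD → CAD → ZAR.

1.0062 (arbitrage exists)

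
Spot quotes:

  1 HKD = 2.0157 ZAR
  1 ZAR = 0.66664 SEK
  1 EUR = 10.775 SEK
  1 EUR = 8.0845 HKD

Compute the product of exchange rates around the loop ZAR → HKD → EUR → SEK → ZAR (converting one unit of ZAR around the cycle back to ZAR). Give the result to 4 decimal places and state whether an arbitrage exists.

Around ZAR → HKD → EUR → SEK → ZAR: 1 ÷ 2.0157 ÷ 8.0845 × 10.775 ÷ 0.66664 = 0.991852
Product < 1; profitable direction is ZAR → SEK → EUR → HKD → ZAR.

0.9919 (arbitrage exists)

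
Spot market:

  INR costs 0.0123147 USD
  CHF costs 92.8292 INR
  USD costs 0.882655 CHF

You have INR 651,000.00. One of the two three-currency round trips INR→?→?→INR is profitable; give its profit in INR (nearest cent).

Profit: INR 5,871.50

Profitable loop is INR → USD → CHF → INR:
INR 651,000.00 × 0.0123147 = USD 8,016.87
USD 8,016.87 × 0.882655 = CHF 7,076.13
CHF 7,076.13 × 92.8292 = INR 656,871.50
Profit = INR 656,871.50 − INR 651,000.00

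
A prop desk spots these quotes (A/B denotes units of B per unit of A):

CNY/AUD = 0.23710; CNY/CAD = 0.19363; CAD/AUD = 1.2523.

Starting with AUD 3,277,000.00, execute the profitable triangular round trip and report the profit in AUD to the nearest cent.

Profitable loop is AUD → CNY → CAD → AUD:
AUD 3,277,000.00 ÷ 0.23710 = CNY 13,821,172.50
CNY 13,821,172.50 × 0.19363 = CAD 2,676,193.63
CAD 2,676,193.63 × 1.2523 = AUD 3,351,397.28
Profit = AUD 3,351,397.28 − AUD 3,277,000.00

Profit: AUD 74,397.28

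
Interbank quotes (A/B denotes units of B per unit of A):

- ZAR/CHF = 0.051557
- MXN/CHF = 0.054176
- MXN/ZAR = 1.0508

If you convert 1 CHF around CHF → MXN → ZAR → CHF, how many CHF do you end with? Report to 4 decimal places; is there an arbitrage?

Around CHF → MXN → ZAR → CHF: 1 ÷ 0.054176 × 1.0508 × 0.051557 = 1.000002
Product ≈ 1 (deviation 0.000%, within rounding noise).

1.0000 (no arbitrage)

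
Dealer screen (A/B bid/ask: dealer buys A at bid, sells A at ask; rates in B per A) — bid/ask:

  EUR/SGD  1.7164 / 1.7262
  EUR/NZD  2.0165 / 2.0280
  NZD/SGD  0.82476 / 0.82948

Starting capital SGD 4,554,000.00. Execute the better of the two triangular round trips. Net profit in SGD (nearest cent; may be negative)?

Net profit: SGD 92,625.40

Best loop SGD → NZD → EUR → SGD:
SGD 4,554,000.00 ÷ 0.82948 (buy NZD at ask) = NZD 5,490,186.62
NZD 5,490,186.62 ÷ 2.0280 (buy EUR at ask) = EUR 2,707,192.61
EUR 2,707,192.61 × 1.7164 (sell EUR at bid) = SGD 4,646,625.40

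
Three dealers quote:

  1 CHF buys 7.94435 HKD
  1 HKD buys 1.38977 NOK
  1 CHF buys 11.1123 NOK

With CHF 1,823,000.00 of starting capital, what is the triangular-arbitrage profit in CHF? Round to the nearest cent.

Profitable loop is CHF → NOK → HKD → CHF:
CHF 1,823,000.00 × 11.1123 = NOK 20,257,722.90
NOK 20,257,722.90 ÷ 1.38977 = HKD 14,576,313.27
HKD 14,576,313.27 ÷ 7.94435 = CHF 1,834,802.50
Profit = CHF 1,834,802.50 − CHF 1,823,000.00

Profit: CHF 11,802.50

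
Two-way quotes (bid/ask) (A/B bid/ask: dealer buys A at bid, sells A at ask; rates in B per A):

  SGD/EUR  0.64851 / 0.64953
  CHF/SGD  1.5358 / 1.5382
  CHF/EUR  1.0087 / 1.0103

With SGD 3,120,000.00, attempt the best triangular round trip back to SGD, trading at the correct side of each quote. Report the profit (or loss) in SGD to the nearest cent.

Best loop SGD → CHF → EUR → SGD:
SGD 3,120,000.00 ÷ 1.5382 (buy CHF at ask) = CHF 2,028,344.82
CHF 2,028,344.82 × 1.0087 (sell CHF at bid) = EUR 2,045,991.42
EUR 2,045,991.42 ÷ 0.64953 (buy SGD at ask) = SGD 3,149,956.77

Net profit: SGD 29,956.77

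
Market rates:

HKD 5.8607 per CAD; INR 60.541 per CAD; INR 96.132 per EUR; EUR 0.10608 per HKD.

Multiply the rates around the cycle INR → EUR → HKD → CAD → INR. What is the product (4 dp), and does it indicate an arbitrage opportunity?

Around INR → EUR → HKD → CAD → INR: 1 ÷ 96.132 ÷ 0.10608 ÷ 5.8607 × 60.541 = 1.012975
Product > 1; profitable direction is INR → EUR → HKD → CAD → INR.

1.0130 (arbitrage exists)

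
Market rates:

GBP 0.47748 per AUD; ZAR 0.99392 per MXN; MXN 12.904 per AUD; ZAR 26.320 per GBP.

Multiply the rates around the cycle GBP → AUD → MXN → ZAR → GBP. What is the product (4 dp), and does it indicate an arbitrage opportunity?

1.0206 (arbitrage exists)

Around GBP → AUD → MXN → ZAR → GBP: 1 ÷ 0.47748 × 12.904 × 0.99392 ÷ 26.320 = 1.020551
Product > 1; profitable direction is GBP → AUD → MXN → ZAR → GBP.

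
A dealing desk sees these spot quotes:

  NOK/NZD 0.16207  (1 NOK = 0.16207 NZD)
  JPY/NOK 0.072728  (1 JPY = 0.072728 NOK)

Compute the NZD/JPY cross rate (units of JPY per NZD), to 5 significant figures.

1 NZD ÷ 0.16207 = 6.17017 NOK
6.17017 NOK ÷ 0.072728 = 84.839 JPY

NZD/JPY = 84.839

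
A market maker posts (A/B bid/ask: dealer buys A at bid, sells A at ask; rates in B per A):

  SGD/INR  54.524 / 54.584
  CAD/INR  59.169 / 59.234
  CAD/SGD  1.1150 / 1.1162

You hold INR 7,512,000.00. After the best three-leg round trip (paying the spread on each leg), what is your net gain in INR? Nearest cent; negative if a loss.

Best loop INR → CAD → SGD → INR:
INR 7,512,000.00 ÷ 59.234 (buy CAD at ask) = CAD 126,819.06
CAD 126,819.06 × 1.1150 (sell CAD at bid) = SGD 141,403.25
SGD 141,403.25 × 54.524 (sell SGD at bid) = INR 7,709,870.70

Net profit: INR 197,870.70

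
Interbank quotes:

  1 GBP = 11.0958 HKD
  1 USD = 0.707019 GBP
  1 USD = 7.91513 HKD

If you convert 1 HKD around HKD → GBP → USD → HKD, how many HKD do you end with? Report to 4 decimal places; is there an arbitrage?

Around HKD → GBP → USD → HKD: 1 ÷ 11.0958 ÷ 0.707019 × 7.91513 = 1.008947
Product > 1; profitable direction is HKD → GBP → USD → HKD.

1.0089 (arbitrage exists)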